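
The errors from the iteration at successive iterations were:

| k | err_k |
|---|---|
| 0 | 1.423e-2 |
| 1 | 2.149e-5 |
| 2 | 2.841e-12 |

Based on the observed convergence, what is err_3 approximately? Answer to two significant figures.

First estimate the order: p ≈ ln(err_2/err_1) / ln(err_1/err_0) = ln(2.841e-12/2.149e-5)/ln(2.149e-5/1.423e-2) = ln(1.32201e-07)/ln(0.00151019) ≈ 2.4384.
Then err_3 ≈ err_2·(err_2/err_1)^p = 2.841e-12·(1.32201e-07)^2.4384 = 2.841e-12·1.68585e-17 ≈ 4.789e-29.

4.8e-29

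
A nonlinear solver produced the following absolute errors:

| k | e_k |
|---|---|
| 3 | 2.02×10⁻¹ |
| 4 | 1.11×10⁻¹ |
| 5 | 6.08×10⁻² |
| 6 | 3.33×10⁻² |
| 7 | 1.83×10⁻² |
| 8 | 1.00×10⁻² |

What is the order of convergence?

Consecutive ratios: e_8/e_7 = 1.00×10⁻²/1.83×10⁻² = 0.546448, e_7/e_6 = 1.83×10⁻²/3.33×10⁻² = 0.54955.
p ≈ ln(0.546448)/ln(0.54955) = -0.6043/-0.5987 ≈ 1.01.
So the convergence is linear (order 1).

1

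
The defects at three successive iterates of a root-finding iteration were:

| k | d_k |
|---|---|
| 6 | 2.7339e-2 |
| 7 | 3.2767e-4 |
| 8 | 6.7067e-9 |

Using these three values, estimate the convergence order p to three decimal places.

2.440

p ≈ ln(d_8/d_7) / ln(d_7/d_6)
  = ln(6.7067e-9/3.2767e-4) / ln(3.2767e-4/2.7339e-2)
  = ln(2.04678e-05) / ln(0.0119854)
  = -10.796658 / -4.424066 ≈ 2.440438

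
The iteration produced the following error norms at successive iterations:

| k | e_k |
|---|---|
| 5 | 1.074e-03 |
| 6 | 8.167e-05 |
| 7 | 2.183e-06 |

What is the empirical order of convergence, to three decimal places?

1.406

p ≈ ln(e_7/e_6) / ln(e_6/e_5)
  = ln(2.183e-06/8.167e-05) / ln(8.167e-05/1.074e-03)
  = ln(0.0267295) / ln(0.0760428)
  = -3.621987 / -2.576459 ≈ 1.405800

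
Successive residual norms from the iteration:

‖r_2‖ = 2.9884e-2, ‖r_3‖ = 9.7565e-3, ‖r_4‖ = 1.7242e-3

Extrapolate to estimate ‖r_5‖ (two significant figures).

First estimate the order: p ≈ ln(‖r_4‖/‖r_3‖) / ln(‖r_3‖/‖r_2‖) = ln(1.7242e-3/9.7565e-3)/ln(9.7565e-3/2.9884e-2) = ln(0.176723)/ln(0.326479) ≈ 1.5483.
Then ‖r_5‖ ≈ ‖r_4‖·(‖r_4‖/‖r_3‖)^p = 1.7242e-3·(0.176723)^1.5483 = 1.7242e-3·0.0683257 ≈ 0.0001178.

1.2e-4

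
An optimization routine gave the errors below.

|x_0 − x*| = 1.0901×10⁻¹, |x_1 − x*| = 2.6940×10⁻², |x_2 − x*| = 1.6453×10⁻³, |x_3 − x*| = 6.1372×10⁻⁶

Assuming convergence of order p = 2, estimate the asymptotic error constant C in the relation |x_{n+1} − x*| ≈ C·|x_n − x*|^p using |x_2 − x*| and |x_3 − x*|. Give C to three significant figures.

C ≈ |x_3 − x*| / |x_2 − x*|^2
  = 6.1372×10⁻⁶ / (1.6453×10⁻³)^2
  = 6.1372×10⁻⁶ / 2.70701e-06 ≈ 2.2671

2.27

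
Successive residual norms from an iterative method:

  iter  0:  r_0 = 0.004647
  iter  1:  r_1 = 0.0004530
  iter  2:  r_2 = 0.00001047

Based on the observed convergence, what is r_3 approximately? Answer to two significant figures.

First estimate the order: p ≈ ln(r_2/r_1) / ln(r_1/r_0) = ln(0.00001047/0.0004530)/ln(0.0004530/0.004647) = ln(0.0231126)/ln(0.0974822) ≈ 1.6182.
Then r_3 ≈ r_2·(r_2/r_1)^p = 0.00001047·(0.0231126)^1.6182 = 0.00001047·0.00225102 ≈ 2.357e-08.

2.4e-8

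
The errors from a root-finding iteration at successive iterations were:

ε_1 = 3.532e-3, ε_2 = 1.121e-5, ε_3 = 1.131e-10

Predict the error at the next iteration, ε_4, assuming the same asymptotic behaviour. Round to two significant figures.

First estimate the order: p ≈ ln(ε_3/ε_2) / ln(ε_2/ε_1) = ln(1.131e-10/1.121e-5)/ln(1.121e-5/3.532e-3) = ln(1.00892e-05)/ln(0.00317384) ≈ 1.9997.
Then ε_4 ≈ ε_3·(ε_3/ε_2)^p = 1.131e-10·(1.00892e-05)^1.9997 = 1.131e-10·1.02144e-10 ≈ 1.155e-20.

1.2e-20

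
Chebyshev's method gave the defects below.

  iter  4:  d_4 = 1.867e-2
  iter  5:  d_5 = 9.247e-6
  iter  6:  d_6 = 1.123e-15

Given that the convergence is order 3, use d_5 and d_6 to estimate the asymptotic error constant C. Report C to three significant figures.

1.42

C ≈ d_6 / d_5^3
  = 1.123e-15 / (9.247e-6)^3
  = 1.123e-15 / 7.90683e-16 ≈ 1.4203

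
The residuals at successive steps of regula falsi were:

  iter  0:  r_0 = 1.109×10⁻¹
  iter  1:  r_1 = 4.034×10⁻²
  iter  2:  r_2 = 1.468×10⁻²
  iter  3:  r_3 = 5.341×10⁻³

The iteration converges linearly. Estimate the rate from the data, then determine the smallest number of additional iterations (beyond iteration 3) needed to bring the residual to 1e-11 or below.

20

Rate ρ ≈ r_3/r_2 = 5.341×10⁻³/1.468×10⁻² = 0.3638.
After j more steps, r_{3+j} ≈ 5.341×10⁻³·ρ^j; need ρ^j ≤ 1e-11/5.341×10⁻³ = 1.87231e-09.
j ≥ ln(1.87231e-09)/ln(0.3638) = -20.0961/-1.01115 = 19.874.
So 20 more iterations are needed.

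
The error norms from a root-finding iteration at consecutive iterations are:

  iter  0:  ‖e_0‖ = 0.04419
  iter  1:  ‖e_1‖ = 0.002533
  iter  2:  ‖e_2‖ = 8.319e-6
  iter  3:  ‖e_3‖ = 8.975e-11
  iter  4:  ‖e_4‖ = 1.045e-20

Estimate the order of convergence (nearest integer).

Consecutive ratios: ‖e_4‖/‖e_3‖ = 1.045e-20/8.975e-11 = 1.16435e-10, ‖e_3‖/‖e_2‖ = 8.975e-11/8.319e-6 = 1.07886e-05.
p ≈ ln(1.16435e-10)/ln(1.07886e-05) = -22.8737/-11.4370 ≈ 2.00.
So the convergence is quadratic (order 2).

2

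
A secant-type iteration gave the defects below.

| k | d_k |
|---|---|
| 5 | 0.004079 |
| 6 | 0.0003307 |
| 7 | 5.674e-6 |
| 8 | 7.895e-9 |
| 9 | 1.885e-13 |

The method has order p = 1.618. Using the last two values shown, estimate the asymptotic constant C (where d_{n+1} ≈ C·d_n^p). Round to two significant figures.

2.4

C ≈ d_9 / d_8^1.618
  = 1.885e-13 / (7.895e-9)^1.618
  = 1.885e-13 / 7.76097e-14 ≈ 2.4288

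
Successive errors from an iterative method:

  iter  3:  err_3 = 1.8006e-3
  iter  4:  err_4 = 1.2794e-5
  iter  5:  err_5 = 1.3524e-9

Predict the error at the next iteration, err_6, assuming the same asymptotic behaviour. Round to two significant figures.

First estimate the order: p ≈ ln(err_5/err_4) / ln(err_4/err_3) = ln(1.3524e-9/1.2794e-5)/ln(1.2794e-5/1.8006e-3) = ln(0.000105706)/ln(0.00710541) ≈ 1.8506.
Then err_6 ≈ err_5·(err_5/err_4)^p = 1.3524e-9·(0.000105706)^1.8506 = 1.3524e-9·4.38731e-08 ≈ 5.933e-17.

5.9e-17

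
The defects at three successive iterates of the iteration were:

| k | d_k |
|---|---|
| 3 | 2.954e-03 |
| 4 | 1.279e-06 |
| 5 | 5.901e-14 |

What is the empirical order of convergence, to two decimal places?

p ≈ ln(d_5/d_4) / ln(d_4/d_3)
  = ln(5.901e-14/1.279e-06) / ln(1.279e-06/2.954e-03)
  = ln(4.61376e-08) / ln(0.000432972)
  = -16.89164 / -7.74484 ≈ 2.18102

2.18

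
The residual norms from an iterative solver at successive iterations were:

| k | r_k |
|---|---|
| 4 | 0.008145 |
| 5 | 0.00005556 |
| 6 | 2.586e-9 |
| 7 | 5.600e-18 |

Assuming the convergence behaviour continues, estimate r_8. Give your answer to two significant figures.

2.6e-35

First estimate the order: p ≈ ln(r_7/r_6) / ln(r_6/r_5) = ln(5.600e-18/2.586e-9)/ln(2.586e-9/0.00005556) = ln(2.16551e-09)/ln(4.65443e-05) ≈ 2.0000.
Then r_8 ≈ r_7·(r_7/r_6)^p = 5.600e-18·(2.16551e-09)^2.0000 = 5.600e-18·4.68943e-18 ≈ 2.626e-35.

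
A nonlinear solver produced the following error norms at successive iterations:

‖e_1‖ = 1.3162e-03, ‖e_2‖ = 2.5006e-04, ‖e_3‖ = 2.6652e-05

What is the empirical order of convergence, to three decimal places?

1.348

p ≈ ln(‖e_3‖/‖e_2‖) / ln(‖e_2‖/‖e_1‖)
  = ln(2.6652e-05/2.5006e-04) / ln(2.5006e-04/1.3162e-03)
  = ln(0.106582) / ln(0.189986)
  = -2.238841 / -1.660805 ≈ 1.348046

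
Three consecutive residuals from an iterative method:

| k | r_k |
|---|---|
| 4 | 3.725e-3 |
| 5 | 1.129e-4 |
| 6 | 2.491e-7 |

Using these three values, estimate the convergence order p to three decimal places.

p ≈ ln(r_6/r_5) / ln(r_5/r_4)
  = ln(2.491e-7/1.129e-4) / ln(1.129e-4/3.725e-3)
  = ln(0.00220638) / ln(0.0303087)
  = -6.116402 / -3.496320 ≈ 1.749383

1.749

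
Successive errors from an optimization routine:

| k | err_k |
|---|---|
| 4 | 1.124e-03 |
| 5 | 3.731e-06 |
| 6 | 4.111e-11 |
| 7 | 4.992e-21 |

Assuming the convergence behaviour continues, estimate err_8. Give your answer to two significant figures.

First estimate the order: p ≈ ln(err_7/err_6) / ln(err_6/err_5) = ln(4.992e-21/4.111e-11)/ln(4.111e-11/3.731e-06) = ln(1.2143e-10)/ln(1.10185e-05) ≈ 2.0000.
Then err_8 ≈ err_7·(err_7/err_6)^p = 4.992e-21·(1.2143e-10)^2.0000 = 4.992e-21·1.47452e-20 ≈ 7.361e-41.

7.4e-41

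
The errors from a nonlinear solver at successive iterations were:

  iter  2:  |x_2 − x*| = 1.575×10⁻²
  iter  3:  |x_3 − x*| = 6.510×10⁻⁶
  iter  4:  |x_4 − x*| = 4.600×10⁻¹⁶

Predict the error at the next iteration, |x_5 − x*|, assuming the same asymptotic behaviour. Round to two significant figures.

1.6e-46

First estimate the order: p ≈ ln(|x_4 − x*|/|x_3 − x*|) / ln(|x_3 − x*|/|x_2 − x*|) = ln(4.600×10⁻¹⁶/6.510×10⁻⁶)/ln(6.510×10⁻⁶/1.575×10⁻²) = ln(7.06605e-11)/ln(0.000413333) ≈ 2.9999.
Then |x_5 − x*| ≈ |x_4 − x*|·(|x_4 − x*|/|x_3 − x*|)^p = 4.600×10⁻¹⁶·(7.06605e-11)^2.9999 = 4.600×10⁻¹⁶·3.53627e-31 ≈ 1.627e-46.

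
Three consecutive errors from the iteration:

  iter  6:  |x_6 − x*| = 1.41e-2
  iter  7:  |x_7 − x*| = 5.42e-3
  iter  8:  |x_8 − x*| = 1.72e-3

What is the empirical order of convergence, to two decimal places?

p ≈ ln(|x_8 − x*|/|x_7 − x*|) / ln(|x_7 − x*|/|x_6 − x*|)
  = ln(1.72e-3/5.42e-3) / ln(5.42e-3/1.41e-2)
  = ln(0.317343) / ln(0.384397)
  = -1.14777 / -0.95608 ≈ 1.20050

1.20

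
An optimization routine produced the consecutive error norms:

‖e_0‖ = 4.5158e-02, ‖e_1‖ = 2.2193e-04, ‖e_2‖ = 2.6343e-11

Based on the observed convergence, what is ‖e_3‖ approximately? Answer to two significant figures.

First estimate the order: p ≈ ln(‖e_2‖/‖e_1‖) / ln(‖e_1‖/‖e_0‖) = ln(2.6343e-11/2.2193e-04)/ln(2.2193e-04/4.5158e-02) = ln(1.187e-07)/ln(0.00491452) ≈ 3.0000.
Then ‖e_3‖ ≈ ‖e_2‖·(‖e_2‖/‖e_1‖)^p = 2.6343e-11·(1.187e-07)^3.0000 = 2.6343e-11·1.67245e-21 ≈ 4.406e-32.

4.4e-32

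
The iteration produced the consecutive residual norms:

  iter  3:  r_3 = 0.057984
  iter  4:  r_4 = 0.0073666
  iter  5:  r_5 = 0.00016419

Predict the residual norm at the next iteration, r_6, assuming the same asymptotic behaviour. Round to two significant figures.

1.5e-7

First estimate the order: p ≈ ln(r_5/r_4) / ln(r_4/r_3) = ln(0.00016419/0.0073666)/ln(0.0073666/0.057984) = ln(0.0222884)/ln(0.127045) ≈ 1.8436.
Then r_6 ≈ r_5·(r_5/r_4)^p = 0.00016419·(0.0222884)^1.8436 = 0.00016419·0.000900572 ≈ 1.479e-07.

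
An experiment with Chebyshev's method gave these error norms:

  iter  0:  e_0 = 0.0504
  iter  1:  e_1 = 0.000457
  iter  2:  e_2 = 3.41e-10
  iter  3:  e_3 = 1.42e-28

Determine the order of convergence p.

Consecutive ratios: e_3/e_2 = 1.42e-28/3.41e-10 = 4.16422e-19, e_2/e_1 = 3.41e-10/0.000457 = 7.46171e-07.
p ≈ ln(4.16422e-19)/ln(7.46171e-07) = -42.3226/-14.1083 ≈ 3.00.
So the convergence is cubic (order 3).

3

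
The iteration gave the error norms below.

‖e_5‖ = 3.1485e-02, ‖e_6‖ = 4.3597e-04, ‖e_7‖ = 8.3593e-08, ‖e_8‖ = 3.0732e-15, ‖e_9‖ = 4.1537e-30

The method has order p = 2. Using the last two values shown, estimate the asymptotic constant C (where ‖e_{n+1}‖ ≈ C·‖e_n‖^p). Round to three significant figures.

0.440

C ≈ ‖e_9‖ / ‖e_8‖^2
  = 4.1537e-30 / (3.0732e-15)^2
  = 4.1537e-30 / 9.44456e-30 ≈ 0.4398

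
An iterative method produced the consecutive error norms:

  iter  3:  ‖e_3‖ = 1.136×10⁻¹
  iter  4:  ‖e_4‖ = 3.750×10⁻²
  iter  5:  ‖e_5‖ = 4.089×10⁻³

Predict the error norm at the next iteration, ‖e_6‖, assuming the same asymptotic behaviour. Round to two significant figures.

4.9e-5

First estimate the order: p ≈ ln(‖e_5‖/‖e_4‖) / ln(‖e_4‖/‖e_3‖) = ln(4.089×10⁻³/3.750×10⁻²)/ln(3.750×10⁻²/1.136×10⁻¹) = ln(0.10904)/ln(0.330106) ≈ 1.9994.
Then ‖e_6‖ ≈ ‖e_5‖·(‖e_5‖/‖e_4‖)^p = 4.089×10⁻³·(0.10904)^1.9994 = 4.089×10⁻³·0.0119055 ≈ 4.868e-05.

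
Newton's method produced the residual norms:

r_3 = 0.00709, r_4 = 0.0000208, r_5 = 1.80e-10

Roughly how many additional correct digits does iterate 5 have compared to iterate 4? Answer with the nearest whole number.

Digits gained ≈ log₁₀(r_4/r_5) = log₁₀(0.0000208/1.80e-10) = log₁₀(115556) ≈ 5.063.

5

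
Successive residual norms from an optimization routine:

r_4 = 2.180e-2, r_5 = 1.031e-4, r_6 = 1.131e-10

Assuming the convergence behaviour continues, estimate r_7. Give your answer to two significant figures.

6.0e-26

First estimate the order: p ≈ ln(r_6/r_5) / ln(r_5/r_4) = ln(1.131e-10/1.031e-4)/ln(1.031e-4/2.180e-2) = ln(1.09699e-06)/ln(0.00472936) ≈ 2.5631.
Then r_7 ≈ r_6·(r_6/r_5)^p = 1.131e-10·(1.09699e-06)^2.5631 = 1.131e-10·5.30205e-16 ≈ 5.997e-26.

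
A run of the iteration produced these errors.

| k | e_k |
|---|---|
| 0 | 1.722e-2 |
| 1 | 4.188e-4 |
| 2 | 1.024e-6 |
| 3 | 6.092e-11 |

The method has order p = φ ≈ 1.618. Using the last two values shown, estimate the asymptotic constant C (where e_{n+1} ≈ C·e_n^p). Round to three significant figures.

C ≈ e_3 / e_2^1.618
  = 6.092e-11 / (1.024e-6)^1.618
  = 6.092e-11 / 2.03547e-10 ≈ 0.29929

0.299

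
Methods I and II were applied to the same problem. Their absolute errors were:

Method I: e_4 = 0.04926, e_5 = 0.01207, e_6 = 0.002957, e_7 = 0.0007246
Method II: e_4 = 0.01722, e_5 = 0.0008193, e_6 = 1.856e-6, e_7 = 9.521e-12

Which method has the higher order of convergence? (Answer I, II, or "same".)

II

Method I: p ≈ ln(0.0007246/0.002957)/ln(0.002957/0.01207) ≈ 1.00.
Method II: p ≈ ln(9.521e-12/1.856e-6)/ln(1.856e-6/0.0008193) ≈ 2.00.
Method II has the higher order (≈2.0 vs ≈1.0).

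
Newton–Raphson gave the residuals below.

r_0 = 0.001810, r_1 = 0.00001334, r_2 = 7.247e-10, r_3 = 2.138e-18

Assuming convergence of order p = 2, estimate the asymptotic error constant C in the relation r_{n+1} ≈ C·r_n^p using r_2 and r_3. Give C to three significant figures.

4.07

C ≈ r_3 / r_2^2
  = 2.138e-18 / (7.247e-10)^2
  = 2.138e-18 / 5.2519e-19 ≈ 4.0709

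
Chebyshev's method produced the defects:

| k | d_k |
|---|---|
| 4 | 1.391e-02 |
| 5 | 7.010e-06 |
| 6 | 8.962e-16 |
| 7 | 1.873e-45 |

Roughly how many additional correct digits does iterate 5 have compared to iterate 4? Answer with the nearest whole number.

Digits gained ≈ log₁₀(d_4/d_5) = log₁₀(1.391e-02/7.010e-06) = log₁₀(1984.31) ≈ 3.298.

3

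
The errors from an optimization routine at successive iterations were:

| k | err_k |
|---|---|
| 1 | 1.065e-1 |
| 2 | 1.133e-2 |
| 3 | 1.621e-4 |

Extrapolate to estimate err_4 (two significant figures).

5.2e-8

First estimate the order: p ≈ ln(err_3/err_2) / ln(err_2/err_1) = ln(1.621e-4/1.133e-2)/ln(1.133e-2/1.065e-1) = ln(0.0143071)/ln(0.106385) ≈ 1.8954.
Then err_4 ≈ err_3·(err_3/err_2)^p = 1.621e-4·(0.0143071)^1.8954 = 1.621e-4·0.000319178 ≈ 5.174e-08.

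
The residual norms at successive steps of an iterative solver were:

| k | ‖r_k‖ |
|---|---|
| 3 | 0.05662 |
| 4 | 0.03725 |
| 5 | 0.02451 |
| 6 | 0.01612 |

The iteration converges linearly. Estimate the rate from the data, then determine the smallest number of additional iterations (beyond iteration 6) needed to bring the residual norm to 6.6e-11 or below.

47

Rate ρ ≈ ‖r_6‖/‖r_5‖ = 0.01612/0.02451 = 0.6577.
After j more steps, ‖r_{6+j}‖ ≈ 0.01612·ρ^j; need ρ^j ≤ 6.6e-11/0.01612 = 4.09429e-09.
j ≥ ln(4.09429e-09)/ln(0.6577) = -19.3137/-0.41901 = 46.094.
So 47 more iterations are needed.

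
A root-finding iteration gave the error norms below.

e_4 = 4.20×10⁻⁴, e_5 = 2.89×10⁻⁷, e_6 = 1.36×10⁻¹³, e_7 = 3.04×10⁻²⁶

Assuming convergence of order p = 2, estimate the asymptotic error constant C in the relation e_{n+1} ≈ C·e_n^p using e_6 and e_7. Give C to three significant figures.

C ≈ e_7 / e_6^2
  = 3.04×10⁻²⁶ / (1.36×10⁻¹³)^2
  = 3.04×10⁻²⁶ / 1.8496e-26 ≈ 1.6436

1.64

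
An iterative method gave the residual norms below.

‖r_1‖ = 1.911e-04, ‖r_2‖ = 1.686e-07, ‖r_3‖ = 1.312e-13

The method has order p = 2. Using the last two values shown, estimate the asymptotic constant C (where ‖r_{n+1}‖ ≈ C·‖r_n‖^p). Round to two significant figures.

C ≈ ‖r_3‖ / ‖r_2‖^2
  = 1.312e-13 / (1.686e-07)^2
  = 1.312e-13 / 2.8426e-14 ≈ 4.6155

4.6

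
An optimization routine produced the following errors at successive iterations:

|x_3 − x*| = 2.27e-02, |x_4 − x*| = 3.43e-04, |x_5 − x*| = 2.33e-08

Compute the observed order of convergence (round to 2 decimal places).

p ≈ ln(|x_5 − x*|/|x_4 − x*|) / ln(|x_4 − x*|/|x_3 − x*|)
  = ln(2.33e-08/3.43e-04) / ln(3.43e-04/2.27e-02)
  = ln(6.793e-05) / ln(0.0151101)
  = -9.59703 / -4.19239 ≈ 2.28915

2.29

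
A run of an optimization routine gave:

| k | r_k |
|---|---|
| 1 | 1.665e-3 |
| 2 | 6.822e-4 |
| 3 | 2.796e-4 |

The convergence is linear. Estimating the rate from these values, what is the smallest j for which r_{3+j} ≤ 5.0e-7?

Rate ρ ≈ r_3/r_2 = 2.796e-4/6.822e-4 = 0.4099.
After j more steps, r_{3+j} ≈ 2.796e-4·ρ^j; need ρ^j ≤ 5.0e-7/2.796e-4 = 0.00178827.
j ≥ ln(0.00178827)/ln(0.4099) = -6.3265/-0.89184 = 7.094.
So 8 more iterations are needed.

8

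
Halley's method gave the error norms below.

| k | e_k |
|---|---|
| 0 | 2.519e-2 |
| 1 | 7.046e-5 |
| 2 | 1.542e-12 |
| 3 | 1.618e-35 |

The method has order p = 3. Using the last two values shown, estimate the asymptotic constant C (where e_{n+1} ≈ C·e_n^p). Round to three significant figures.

4.41

C ≈ e_3 / e_2^3
  = 1.618e-35 / (1.542e-12)^3
  = 1.618e-35 / 3.66651e-36 ≈ 4.4129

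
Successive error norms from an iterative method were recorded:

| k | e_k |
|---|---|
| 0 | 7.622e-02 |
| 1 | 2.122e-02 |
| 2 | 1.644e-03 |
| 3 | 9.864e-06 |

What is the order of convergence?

Consecutive ratios: e_3/e_2 = 9.864e-06/1.644e-03 = 0.006, e_2/e_1 = 1.644e-03/2.122e-02 = 0.0774741.
p ≈ ln(0.006)/ln(0.0774741) = -5.1160/-2.5578 ≈ 2.00.
So the convergence is quadratic (order 2).

2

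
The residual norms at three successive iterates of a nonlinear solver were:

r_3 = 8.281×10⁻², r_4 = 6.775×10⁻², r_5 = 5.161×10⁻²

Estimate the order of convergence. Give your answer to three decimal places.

1.356

p ≈ ln(r_5/r_4) / ln(r_4/r_3)
  = ln(5.161×10⁻²/6.775×10⁻²) / ln(6.775×10⁻²/8.281×10⁻²)
  = ln(0.761771) / ln(0.818138)
  = -0.272109 / -0.200724 ≈ 1.355638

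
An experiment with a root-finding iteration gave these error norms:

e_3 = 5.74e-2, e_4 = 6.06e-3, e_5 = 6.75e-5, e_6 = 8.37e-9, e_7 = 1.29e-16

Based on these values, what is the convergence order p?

2

Consecutive ratios: e_7/e_6 = 1.29e-16/8.37e-9 = 1.54122e-08, e_6/e_5 = 8.37e-9/6.75e-5 = 0.000124.
p ≈ ln(1.54122e-08)/ln(0.000124) = -17.9881/-8.9952 ≈ 2.00.
So the convergence is quadratic (order 2).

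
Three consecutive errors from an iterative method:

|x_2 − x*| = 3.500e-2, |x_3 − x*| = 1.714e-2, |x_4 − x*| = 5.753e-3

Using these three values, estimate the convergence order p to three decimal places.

1.529

p ≈ ln(|x_4 − x*|/|x_3 − x*|) / ln(|x_3 − x*|/|x_2 − x*|)
  = ln(5.753e-3/1.714e-2) / ln(1.714e-2/3.500e-2)
  = ln(0.335648) / ln(0.489714)
  = -1.091692 / -0.713934 ≈ 1.529122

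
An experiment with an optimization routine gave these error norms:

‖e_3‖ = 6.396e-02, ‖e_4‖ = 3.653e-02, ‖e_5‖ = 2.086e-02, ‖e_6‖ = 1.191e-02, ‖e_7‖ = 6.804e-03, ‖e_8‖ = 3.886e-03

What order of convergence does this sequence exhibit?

1

Consecutive ratios: ‖e_8‖/‖e_7‖ = 3.886e-03/6.804e-03 = 0.571135, ‖e_7‖/‖e_6‖ = 6.804e-03/1.191e-02 = 0.571285.
p ≈ ln(0.571135)/ln(0.571285) = -0.5601/-0.5599 ≈ 1.00.
So the convergence is linear (order 1).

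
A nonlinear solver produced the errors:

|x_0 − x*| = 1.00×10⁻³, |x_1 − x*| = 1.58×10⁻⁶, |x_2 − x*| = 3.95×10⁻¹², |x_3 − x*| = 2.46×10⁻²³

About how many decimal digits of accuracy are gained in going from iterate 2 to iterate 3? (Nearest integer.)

11

Digits gained ≈ log₁₀(|x_2 − x*|/|x_3 − x*|) = log₁₀(3.95×10⁻¹²/2.46×10⁻²³) = log₁₀(1.60569e+11) ≈ 11.206.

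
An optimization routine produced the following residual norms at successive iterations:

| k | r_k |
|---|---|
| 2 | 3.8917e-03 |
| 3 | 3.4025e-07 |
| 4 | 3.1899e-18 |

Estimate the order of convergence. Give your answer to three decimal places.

p ≈ ln(r_4/r_3) / ln(r_3/r_2)
  = ln(3.1899e-18/3.4025e-07) / ln(3.4025e-07/3.8917e-03)
  = ln(9.37517e-12) / ln(8.74297e-05)
  = -25.392956 / -9.344676 ≈ 2.717371

2.717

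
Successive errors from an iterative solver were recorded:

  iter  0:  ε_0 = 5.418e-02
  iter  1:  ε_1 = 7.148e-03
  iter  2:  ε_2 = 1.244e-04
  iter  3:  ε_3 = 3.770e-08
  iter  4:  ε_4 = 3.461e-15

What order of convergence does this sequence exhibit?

Consecutive ratios: ε_4/ε_3 = 3.461e-15/3.770e-08 = 9.18037e-08, ε_3/ε_2 = 3.770e-08/1.244e-04 = 0.000303055.
p ≈ ln(9.18037e-08)/ln(0.000303055) = -16.2036/-8.1016 ≈ 2.00.
So the convergence is quadratic (order 2).

2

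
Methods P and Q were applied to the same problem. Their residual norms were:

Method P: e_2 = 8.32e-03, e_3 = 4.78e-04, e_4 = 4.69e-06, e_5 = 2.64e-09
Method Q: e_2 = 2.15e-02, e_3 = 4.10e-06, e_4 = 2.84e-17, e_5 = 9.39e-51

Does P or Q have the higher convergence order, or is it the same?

Method P: p ≈ ln(2.64e-09/4.69e-06)/ln(4.69e-06/4.78e-04) ≈ 1.62.
Method Q: p ≈ ln(9.39e-51/2.84e-17)/ln(2.84e-17/4.10e-06) ≈ 3.00.
Method Q has the higher order (≈3.0 vs ≈1.6).

Q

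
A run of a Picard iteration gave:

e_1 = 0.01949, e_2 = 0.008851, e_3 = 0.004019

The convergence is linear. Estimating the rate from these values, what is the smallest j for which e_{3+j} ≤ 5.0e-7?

12

Rate ρ ≈ e_3/e_2 = 0.004019/0.008851 = 0.4541.
After j more steps, e_{3+j} ≈ 0.004019·ρ^j; need ρ^j ≤ 5.0e-7/0.004019 = 0.000124409.
j ≥ ln(0.000124409)/ln(0.4541) = -8.9919/-0.78944 = 11.390.
So 12 more iterations are needed.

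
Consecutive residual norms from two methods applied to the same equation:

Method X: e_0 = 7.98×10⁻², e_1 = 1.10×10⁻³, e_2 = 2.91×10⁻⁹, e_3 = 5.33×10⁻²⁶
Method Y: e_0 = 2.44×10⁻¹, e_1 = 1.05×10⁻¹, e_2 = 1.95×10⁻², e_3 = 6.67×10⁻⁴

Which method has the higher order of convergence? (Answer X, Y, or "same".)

Method X: p ≈ ln(5.33×10⁻²⁶/2.91×10⁻⁹)/ln(2.91×10⁻⁹/1.10×10⁻³) ≈ 3.00.
Method Y: p ≈ ln(6.67×10⁻⁴/1.95×10⁻²)/ln(1.95×10⁻²/1.05×10⁻¹) ≈ 2.00.
Method X has the higher order (≈3.0 vs ≈2.0).

X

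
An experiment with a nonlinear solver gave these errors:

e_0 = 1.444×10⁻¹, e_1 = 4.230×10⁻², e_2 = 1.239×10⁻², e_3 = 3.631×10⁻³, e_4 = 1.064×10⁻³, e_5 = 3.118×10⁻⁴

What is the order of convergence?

Consecutive ratios: e_5/e_4 = 3.118×10⁻⁴/1.064×10⁻³ = 0.293045, e_4/e_3 = 1.064×10⁻³/3.631×10⁻³ = 0.293032.
p ≈ ln(0.293045)/ln(0.293032) = -1.2274/-1.2275 ≈ 1.00.
So the convergence is linear (order 1).

1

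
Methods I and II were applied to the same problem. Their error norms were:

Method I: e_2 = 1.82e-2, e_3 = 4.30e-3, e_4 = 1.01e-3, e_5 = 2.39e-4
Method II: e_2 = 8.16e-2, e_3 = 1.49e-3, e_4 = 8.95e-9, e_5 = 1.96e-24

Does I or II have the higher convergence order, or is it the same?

Method I: p ≈ ln(2.39e-4/1.01e-3)/ln(1.01e-3/4.30e-3) ≈ 0.99.
Method II: p ≈ ln(1.96e-24/8.95e-9)/ln(8.95e-9/1.49e-3) ≈ 3.00.
Method II has the higher order (≈3.0 vs ≈1.0).

II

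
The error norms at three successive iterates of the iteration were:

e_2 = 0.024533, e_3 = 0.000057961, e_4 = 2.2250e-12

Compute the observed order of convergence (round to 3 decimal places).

p ≈ ln(e_4/e_3) / ln(e_3/e_2)
  = ln(2.2250e-12/0.000057961) / ln(0.000057961/0.024533)
  = ln(3.83879e-08) / ln(0.00236257)
  = -17.075524 / -6.048005 ≈ 2.823332

2.823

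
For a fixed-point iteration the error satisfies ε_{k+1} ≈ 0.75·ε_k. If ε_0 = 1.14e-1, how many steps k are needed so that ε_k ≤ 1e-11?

After k steps, ε_k ≈ 1.14e-1·0.75^k.
Need 0.75^k ≤ 1e-11/1.14e-1 = 8.77193e-11.
k ≥ ln(8.77193e-11)/ln(0.75) = -23.1569/-0.28768 = 80.495.
Smallest integer k = 81.

81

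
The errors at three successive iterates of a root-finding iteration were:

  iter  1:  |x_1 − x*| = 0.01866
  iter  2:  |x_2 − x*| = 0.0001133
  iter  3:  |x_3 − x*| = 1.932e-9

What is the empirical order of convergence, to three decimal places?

2.151

p ≈ ln(|x_3 − x*|/|x_2 − x*|) / ln(|x_2 − x*|/|x_1 − x*|)
  = ln(1.932e-9/0.0001133) / ln(0.0001133/0.01866)
  = ln(1.70521e-05) / ln(0.00607181)
  = -10.979237 / -5.104099 ≈ 2.151063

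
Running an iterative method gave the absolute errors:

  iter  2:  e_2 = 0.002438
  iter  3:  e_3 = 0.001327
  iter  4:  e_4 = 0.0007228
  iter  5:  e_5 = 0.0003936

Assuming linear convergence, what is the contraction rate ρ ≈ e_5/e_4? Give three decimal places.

ρ ≈ e_5/e_4 = 0.0003936/0.0007228 = 0.54455

0.545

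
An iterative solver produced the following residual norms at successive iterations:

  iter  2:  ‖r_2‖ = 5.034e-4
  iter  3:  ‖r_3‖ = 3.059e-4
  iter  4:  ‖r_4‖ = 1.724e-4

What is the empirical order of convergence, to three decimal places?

p ≈ ln(‖r_4‖/‖r_3‖) / ln(‖r_3‖/‖r_2‖)
  = ln(1.724e-4/3.059e-4) / ln(3.059e-4/5.034e-4)
  = ln(0.563583) / ln(0.607668)
  = -0.573441 / -0.498127 ≈ 1.151194

1.151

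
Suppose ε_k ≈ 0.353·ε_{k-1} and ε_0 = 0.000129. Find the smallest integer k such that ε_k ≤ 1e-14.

After k steps, ε_k ≈ 0.000129·0.353^k.
Need 0.353^k ≤ 1e-14/0.000129 = 7.75194e-11.
k ≥ ln(7.75194e-11)/ln(0.353) = -23.2805/-1.04129 = 22.357.
Smallest integer k = 23.

23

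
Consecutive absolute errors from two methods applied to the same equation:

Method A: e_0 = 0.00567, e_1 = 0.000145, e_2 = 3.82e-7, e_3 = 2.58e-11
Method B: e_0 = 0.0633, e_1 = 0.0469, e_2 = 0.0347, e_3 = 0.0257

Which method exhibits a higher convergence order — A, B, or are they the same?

Method A: p ≈ ln(2.58e-11/3.82e-7)/ln(3.82e-7/0.000145) ≈ 1.62.
Method B: p ≈ ln(0.0257/0.0347)/ln(0.0347/0.0469) ≈ 1.00.
Method A has the higher order (≈1.6 vs ≈1.0).

A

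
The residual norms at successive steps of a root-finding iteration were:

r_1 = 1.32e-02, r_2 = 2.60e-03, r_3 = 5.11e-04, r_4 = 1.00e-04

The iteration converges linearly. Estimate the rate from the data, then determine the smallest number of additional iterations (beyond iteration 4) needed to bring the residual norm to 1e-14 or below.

15

Rate ρ ≈ r_4/r_3 = 1.00e-04/5.11e-04 = 0.1957.
After j more steps, r_{4+j} ≈ 1.00e-04·ρ^j; need ρ^j ≤ 1e-14/1.00e-04 = 1e-10.
j ≥ ln(1e-10)/ln(0.1957) = -23.0259/-1.63117 = 14.116.
So 15 more iterations are needed.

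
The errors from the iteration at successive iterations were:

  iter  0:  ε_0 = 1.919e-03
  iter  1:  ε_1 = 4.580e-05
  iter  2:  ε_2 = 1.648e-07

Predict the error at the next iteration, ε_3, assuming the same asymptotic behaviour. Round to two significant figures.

First estimate the order: p ≈ ln(ε_2/ε_1) / ln(ε_1/ε_0) = ln(1.648e-07/4.580e-05)/ln(4.580e-05/1.919e-03) = ln(0.00359825)/ln(0.0238666) ≈ 1.5065.
Then ε_3 ≈ ε_2·(ε_2/ε_1)^p = 1.648e-07·(0.00359825)^1.5065 = 1.648e-07·0.00020809 ≈ 3.429e-11.

3.4e-11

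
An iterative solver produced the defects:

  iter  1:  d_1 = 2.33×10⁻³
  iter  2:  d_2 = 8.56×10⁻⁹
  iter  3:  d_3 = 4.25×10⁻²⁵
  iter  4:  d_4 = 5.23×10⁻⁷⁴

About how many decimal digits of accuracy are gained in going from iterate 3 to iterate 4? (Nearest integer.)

Digits gained ≈ log₁₀(d_3/d_4) = log₁₀(4.25×10⁻²⁵/5.23×10⁻⁷⁴) = log₁₀(8.1262e+48) ≈ 48.910.

49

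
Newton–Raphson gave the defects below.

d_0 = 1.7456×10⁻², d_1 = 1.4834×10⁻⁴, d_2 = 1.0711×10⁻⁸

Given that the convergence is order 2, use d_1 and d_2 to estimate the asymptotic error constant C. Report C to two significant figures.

C ≈ d_2 / d_1^2
  = 1.0711×10⁻⁸ / (1.4834×10⁻⁴)^2
  = 1.0711×10⁻⁸ / 2.20048e-08 ≈ 0.48676

0.49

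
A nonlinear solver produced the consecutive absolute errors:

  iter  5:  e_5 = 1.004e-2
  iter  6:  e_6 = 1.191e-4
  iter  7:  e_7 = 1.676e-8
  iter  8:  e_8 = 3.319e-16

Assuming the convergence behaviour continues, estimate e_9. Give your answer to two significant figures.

1.3e-31

First estimate the order: p ≈ ln(e_8/e_7) / ln(e_7/e_6) = ln(3.319e-16/1.676e-8)/ln(1.676e-8/1.191e-4) = ln(1.98031e-08)/ln(0.000140722) ≈ 2.0000.
Then e_9 ≈ e_8·(e_8/e_7)^p = 3.319e-16·(1.98031e-08)^2.0000 = 3.319e-16·3.92163e-16 ≈ 1.302e-31.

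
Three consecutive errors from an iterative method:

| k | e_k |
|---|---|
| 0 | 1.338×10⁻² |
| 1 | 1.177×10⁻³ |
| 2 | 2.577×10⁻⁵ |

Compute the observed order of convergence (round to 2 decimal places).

p ≈ ln(e_2/e_1) / ln(e_1/e_0)
  = ln(2.577×10⁻⁵/1.177×10⁻³) / ln(1.177×10⁻³/1.338×10⁻²)
  = ln(0.0218946) / ln(0.0879671)
  = -3.82152 / -2.43079 ≈ 1.57213

1.57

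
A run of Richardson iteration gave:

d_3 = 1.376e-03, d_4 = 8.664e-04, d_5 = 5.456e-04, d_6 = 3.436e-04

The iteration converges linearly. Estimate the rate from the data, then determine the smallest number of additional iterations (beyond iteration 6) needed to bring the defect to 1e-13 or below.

Rate ρ ≈ d_6/d_5 = 3.436e-04/5.456e-04 = 0.6298.
After j more steps, d_{6+j} ≈ 3.436e-04·ρ^j; need ρ^j ≤ 1e-13/3.436e-04 = 2.91036e-10.
j ≥ ln(2.91036e-10)/ln(0.6298) = -21.9576/-0.46235 = 47.491.
So 48 more iterations are needed.

48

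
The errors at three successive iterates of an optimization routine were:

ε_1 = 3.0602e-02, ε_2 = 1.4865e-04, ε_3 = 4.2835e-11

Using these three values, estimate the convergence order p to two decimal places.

p ≈ ln(ε_3/ε_2) / ln(ε_2/ε_1)
  = ln(4.2835e-11/1.4865e-04) / ln(1.4865e-04/3.0602e-02)
  = ln(2.8816e-07) / ln(0.00485753)
  = -15.05975 / -5.32723 ≈ 2.82694

2.83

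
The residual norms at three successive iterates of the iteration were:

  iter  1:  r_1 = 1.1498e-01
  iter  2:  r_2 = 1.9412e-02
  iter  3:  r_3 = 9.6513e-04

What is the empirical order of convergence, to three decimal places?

p ≈ ln(r_3/r_2) / ln(r_2/r_1)
  = ln(9.6513e-04/1.9412e-02) / ln(1.9412e-02/1.1498e-01)
  = ln(0.0497182) / ln(0.168829)
  = -3.001384 / -1.778869 ≈ 1.687243

1.687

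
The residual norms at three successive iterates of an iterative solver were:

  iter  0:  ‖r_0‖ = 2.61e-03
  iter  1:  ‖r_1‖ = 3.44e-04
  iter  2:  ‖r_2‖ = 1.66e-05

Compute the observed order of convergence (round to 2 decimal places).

p ≈ ln(‖r_2‖/‖r_1‖) / ln(‖r_1‖/‖r_0‖)
  = ln(1.66e-05/3.44e-04) / ln(3.44e-04/2.61e-03)
  = ln(0.0482558) / ln(0.131801)
  = -3.03124 / -2.02646 ≈ 1.49583

1.50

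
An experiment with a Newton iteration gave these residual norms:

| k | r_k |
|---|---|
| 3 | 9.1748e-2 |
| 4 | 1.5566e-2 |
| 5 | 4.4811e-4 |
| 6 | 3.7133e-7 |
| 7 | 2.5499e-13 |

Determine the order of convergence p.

2

Consecutive ratios: r_7/r_6 = 2.5499e-13/3.7133e-7 = 6.86694e-07, r_6/r_5 = 3.7133e-7/4.4811e-4 = 0.000828658.
p ≈ ln(6.86694e-07)/ln(0.000828658) = -14.1914/-7.0957 ≈ 2.00.
So the convergence is quadratic (order 2).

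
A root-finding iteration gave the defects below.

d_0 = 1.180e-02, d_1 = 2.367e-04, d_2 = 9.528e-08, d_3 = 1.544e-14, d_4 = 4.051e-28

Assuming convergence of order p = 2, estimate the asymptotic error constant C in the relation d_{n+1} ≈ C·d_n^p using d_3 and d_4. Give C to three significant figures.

1.70

C ≈ d_4 / d_3^2
  = 4.051e-28 / (1.544e-14)^2
  = 4.051e-28 / 2.38394e-28 ≈ 1.6993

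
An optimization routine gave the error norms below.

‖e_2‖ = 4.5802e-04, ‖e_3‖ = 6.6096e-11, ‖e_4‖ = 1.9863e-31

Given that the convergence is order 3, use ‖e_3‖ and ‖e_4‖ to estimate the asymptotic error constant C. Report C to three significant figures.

C ≈ ‖e_4‖ / ‖e_3‖^3
  = 1.9863e-31 / (6.6096e-11)^3
  = 1.9863e-31 / 2.88752e-31 ≈ 0.68789

0.688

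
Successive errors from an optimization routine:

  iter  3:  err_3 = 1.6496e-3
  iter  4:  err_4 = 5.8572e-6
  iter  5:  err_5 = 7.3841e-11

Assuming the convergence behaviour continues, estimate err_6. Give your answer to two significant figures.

1.2e-20

First estimate the order: p ≈ ln(err_5/err_4) / ln(err_4/err_3) = ln(7.3841e-11/5.8572e-6)/ln(5.8572e-6/1.6496e-3) = ln(1.26069e-05)/ln(0.00355068) ≈ 2.0000.
Then err_6 ≈ err_5·(err_5/err_4)^p = 7.3841e-11·(1.26069e-05)^2.0000 = 7.3841e-11·1.58934e-10 ≈ 1.174e-20.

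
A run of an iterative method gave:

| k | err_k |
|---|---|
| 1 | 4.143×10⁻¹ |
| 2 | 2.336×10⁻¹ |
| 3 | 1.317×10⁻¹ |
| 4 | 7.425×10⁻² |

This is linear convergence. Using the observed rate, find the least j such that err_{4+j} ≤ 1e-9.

32

Rate ρ ≈ err_4/err_3 = 7.425×10⁻²/1.317×10⁻¹ = 0.5638.
After j more steps, err_{4+j} ≈ 7.425×10⁻²·ρ^j; need ρ^j ≤ 1e-9/7.425×10⁻² = 1.3468e-08.
j ≥ ln(1.3468e-08)/ln(0.5638) = -18.1229/-0.57306 = 31.625.
So 32 more iterations are needed.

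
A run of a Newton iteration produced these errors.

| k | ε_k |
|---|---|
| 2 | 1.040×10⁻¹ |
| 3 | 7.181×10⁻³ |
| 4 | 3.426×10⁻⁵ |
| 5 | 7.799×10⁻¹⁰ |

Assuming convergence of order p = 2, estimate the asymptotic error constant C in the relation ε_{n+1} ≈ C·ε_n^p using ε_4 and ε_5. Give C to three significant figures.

C ≈ ε_5 / ε_4^2
  = 7.799×10⁻¹⁰ / (3.426×10⁻⁵)^2
  = 7.799×10⁻¹⁰ / 1.17375e-09 ≈ 0.66445

0.664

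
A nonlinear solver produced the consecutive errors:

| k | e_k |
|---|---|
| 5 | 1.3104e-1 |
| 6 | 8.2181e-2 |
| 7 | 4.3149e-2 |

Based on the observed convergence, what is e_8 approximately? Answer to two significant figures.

1.8e-2

First estimate the order: p ≈ ln(e_7/e_6) / ln(e_6/e_5) = ln(4.3149e-2/8.2181e-2)/ln(8.2181e-2/1.3104e-1) = ln(0.525048)/ln(0.627144) ≈ 1.3808.
Then e_8 ≈ e_7·(e_7/e_6)^p = 4.3149e-2·(0.525048)^1.3808 = 4.3149e-2·0.410819 ≈ 0.01773.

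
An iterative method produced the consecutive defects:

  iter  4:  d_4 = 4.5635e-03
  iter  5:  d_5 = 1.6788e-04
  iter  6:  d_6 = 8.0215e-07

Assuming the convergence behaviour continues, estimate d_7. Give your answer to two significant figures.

First estimate the order: p ≈ ln(d_6/d_5) / ln(d_5/d_4) = ln(8.0215e-07/1.6788e-04)/ln(1.6788e-04/4.5635e-03) = ln(0.00477812)/ln(0.0367876) ≈ 1.6180.
Then d_7 ≈ d_6·(d_6/d_5)^p = 8.0215e-07·(0.00477812)^1.6180 = 8.0215e-07·0.000175808 ≈ 1.41e-10.

1.4e-10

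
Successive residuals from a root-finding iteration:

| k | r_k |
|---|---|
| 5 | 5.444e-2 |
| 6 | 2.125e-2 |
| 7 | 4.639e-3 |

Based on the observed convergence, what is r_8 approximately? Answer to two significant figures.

4.0e-4

First estimate the order: p ≈ ln(r_7/r_6) / ln(r_6/r_5) = ln(4.639e-3/2.125e-2)/ln(2.125e-2/5.444e-2) = ln(0.218306)/ln(0.390338) ≈ 1.6177.
Then r_8 ≈ r_7·(r_7/r_6)^p = 4.639e-3·(0.218306)^1.6177 = 4.639e-3·0.085272 ≈ 0.0003956.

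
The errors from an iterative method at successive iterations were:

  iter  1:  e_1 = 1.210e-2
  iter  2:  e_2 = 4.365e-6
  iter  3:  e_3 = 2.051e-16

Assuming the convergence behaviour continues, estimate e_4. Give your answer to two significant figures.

2.1e-47

First estimate the order: p ≈ ln(e_3/e_2) / ln(e_2/e_1) = ln(2.051e-16/4.365e-6)/ln(4.365e-6/1.210e-2) = ln(4.69874e-11)/ln(0.000360744) ≈ 2.9999.
Then e_4 ≈ e_3·(e_3/e_2)^p = 2.051e-16·(4.69874e-11)^2.9999 = 2.051e-16·1.03987e-31 ≈ 2.133e-47.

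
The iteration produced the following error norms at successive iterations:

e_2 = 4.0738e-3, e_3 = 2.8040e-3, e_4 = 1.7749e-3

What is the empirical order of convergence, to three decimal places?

p ≈ ln(e_4/e_3) / ln(e_3/e_2)
  = ln(1.7749e-3/2.8040e-3) / ln(2.8040e-3/4.0738e-3)
  = ln(0.632989) / ln(0.688301)
  = -0.457302 / -0.373529 ≈ 1.224274

1.224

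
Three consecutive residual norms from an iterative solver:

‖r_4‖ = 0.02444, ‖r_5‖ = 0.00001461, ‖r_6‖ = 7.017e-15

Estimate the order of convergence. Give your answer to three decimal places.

2.891

p ≈ ln(‖r_6‖/‖r_5‖) / ln(‖r_5‖/‖r_4‖)
  = ln(7.017e-15/0.00001461) / ln(0.00001461/0.02444)
  = ln(4.80287e-10) / ln(0.000597791)
  = -21.456637 / -7.422269 ≈ 2.890846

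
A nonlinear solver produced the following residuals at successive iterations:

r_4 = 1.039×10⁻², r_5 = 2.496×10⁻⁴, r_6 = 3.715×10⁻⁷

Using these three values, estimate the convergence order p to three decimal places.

1.746

p ≈ ln(r_6/r_5) / ln(r_5/r_4)
  = ln(3.715×10⁻⁷/2.496×10⁻⁴) / ln(2.496×10⁻⁴/1.039×10⁻²)
  = ln(0.00148838) / ln(0.0240231)
  = -6.510067 / -3.728739 ≈ 1.745917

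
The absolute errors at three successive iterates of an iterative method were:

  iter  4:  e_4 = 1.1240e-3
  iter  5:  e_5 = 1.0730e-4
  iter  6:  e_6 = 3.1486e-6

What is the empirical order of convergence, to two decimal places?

1.50

p ≈ ln(e_6/e_5) / ln(e_5/e_4)
  = ln(3.1486e-6/1.0730e-4) / ln(1.0730e-4/1.1240e-3)
  = ln(0.0293439) / ln(0.0954626)
  = -3.52867 / -2.34902 ≈ 1.50219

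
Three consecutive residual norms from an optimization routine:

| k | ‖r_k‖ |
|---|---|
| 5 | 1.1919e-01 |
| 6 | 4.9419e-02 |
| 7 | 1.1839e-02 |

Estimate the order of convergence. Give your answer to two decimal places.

p ≈ ln(‖r_7‖/‖r_6‖) / ln(‖r_6‖/‖r_5‖)
  = ln(1.1839e-02/4.9419e-02) / ln(4.9419e-02/1.1919e-01)
  = ln(0.239564) / ln(0.414624)
  = -1.42893 / -0.88038 ≈ 1.62308

1.62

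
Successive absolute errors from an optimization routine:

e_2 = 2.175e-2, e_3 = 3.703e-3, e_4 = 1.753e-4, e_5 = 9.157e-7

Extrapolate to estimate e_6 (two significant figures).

1.1e-10

First estimate the order: p ≈ ln(e_5/e_4) / ln(e_4/e_3) = ln(9.157e-7/1.753e-4)/ln(1.753e-4/3.703e-3) = ln(0.00522362)/ln(0.04734) ≈ 1.7226.
Then e_6 ≈ e_5·(e_5/e_4)^p = 9.157e-7·(0.00522362)^1.7226 = 9.157e-7·0.000117214 ≈ 1.073e-10.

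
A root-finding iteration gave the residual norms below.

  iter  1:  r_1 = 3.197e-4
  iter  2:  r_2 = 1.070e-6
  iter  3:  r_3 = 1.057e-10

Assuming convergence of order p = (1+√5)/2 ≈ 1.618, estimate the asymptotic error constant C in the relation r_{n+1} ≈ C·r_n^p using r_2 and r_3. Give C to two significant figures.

C ≈ r_3 / r_2^1.618
  = 1.057e-10 / (1.070e-6)^1.618
  = 1.057e-10 / 2.18546e-10 ≈ 0.48365

0.48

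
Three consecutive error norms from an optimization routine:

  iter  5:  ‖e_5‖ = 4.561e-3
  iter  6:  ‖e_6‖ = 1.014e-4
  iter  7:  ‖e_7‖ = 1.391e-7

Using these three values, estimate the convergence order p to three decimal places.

1.732

p ≈ ln(‖e_7‖/‖e_6‖) / ln(‖e_6‖/‖e_5‖)
  = ln(1.391e-7/1.014e-4) / ln(1.014e-4/4.561e-3)
  = ln(0.00137179) / ln(0.022232)
  = -6.591639 / -3.806223 ≈ 1.731806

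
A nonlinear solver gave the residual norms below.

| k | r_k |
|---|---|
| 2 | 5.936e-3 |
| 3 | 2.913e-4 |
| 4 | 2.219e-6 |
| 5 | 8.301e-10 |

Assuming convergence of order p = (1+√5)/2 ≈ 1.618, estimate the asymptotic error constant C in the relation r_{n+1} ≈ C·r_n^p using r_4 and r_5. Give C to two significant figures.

C ≈ r_5 / r_4^1.618
  = 8.301e-10 / (2.219e-6)^1.618
  = 8.301e-10 / 7.11349e-10 ≈ 1.1669

1.2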